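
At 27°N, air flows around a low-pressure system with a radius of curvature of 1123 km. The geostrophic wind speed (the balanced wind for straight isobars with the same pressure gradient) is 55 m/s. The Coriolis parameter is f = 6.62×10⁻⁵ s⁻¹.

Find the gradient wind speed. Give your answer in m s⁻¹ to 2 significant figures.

37 m s⁻¹

Around a low, centrifugal force acts outward with Coriolis, so pressure-gradient force balances both:
(1/ρ)|∂P/∂n| = fV + V²/R  →  V² + fR·V − fR·V_g = 0
With fR = 6.62×10⁻⁵ × 1123×10³ m = 74.3 m/s:
V = [−fR + √((fR)² + 4 fR V_g)]/2 = [−74.3 + √(74.3² + 4×74.3×55)]/2 = 36.8 m/s
Subgeostrophic (V < V_g = 55 m/s), as expected around a low.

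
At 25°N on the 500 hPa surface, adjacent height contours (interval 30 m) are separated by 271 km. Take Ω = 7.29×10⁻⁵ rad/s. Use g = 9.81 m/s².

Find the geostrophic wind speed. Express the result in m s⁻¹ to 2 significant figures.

18 m s⁻¹

Coriolis parameter at 25°N:
f = 2Ω sin φ = 2 × 7.29×10⁻⁵ × sin 25° = 6.16×10⁻⁵ s⁻¹
Height gradient: |∂Z/∂n| = 30 m / 271000 m = 1.11×10⁻⁴
On a pressure surface, geostrophic balance gives V_g = (g/f)|∂Z/∂n|:
V_g = 9.81 × 1.11×10⁻⁴ / 6.16×10⁻⁵ = 17.6 m/s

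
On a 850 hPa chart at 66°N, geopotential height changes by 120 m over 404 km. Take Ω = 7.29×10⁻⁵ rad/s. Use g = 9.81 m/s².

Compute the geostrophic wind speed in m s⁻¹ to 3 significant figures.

21.9 m s⁻¹

Coriolis parameter at 66°N:
f = 2Ω sin φ = 2 × 7.29×10⁻⁵ × sin 66° = 1.33×10⁻⁴ s⁻¹
Height gradient: |∂Z/∂n| = 120 m / 404000 m = 2.97×10⁻⁴
On a pressure surface, geostrophic balance gives V_g = (g/f)|∂Z/∂n|:
V_g = 9.81 × 2.97×10⁻⁴ / 1.33×10⁻⁴ = 21.9 m/s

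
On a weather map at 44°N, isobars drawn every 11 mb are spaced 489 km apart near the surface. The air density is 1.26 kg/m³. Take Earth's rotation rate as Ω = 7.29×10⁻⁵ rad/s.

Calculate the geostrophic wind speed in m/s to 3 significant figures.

Coriolis parameter at 44°N:
f = 2Ω sin φ = 2 × 7.29×10⁻⁵ × sin 44° = 1.01×10⁻⁴ s⁻¹
Pressure gradient: |∂P/∂n| = 1100 Pa / 489000 m = 2.25×10⁻³ Pa/m
Geostrophic balance (pressure-gradient force = Coriolis force):
V_g = (1/(fρ)) |∂P/∂n| = 2.25×10⁻³ / (1.01×10⁻⁴ × 1.26) = 17.6 m/s

17.6 m/s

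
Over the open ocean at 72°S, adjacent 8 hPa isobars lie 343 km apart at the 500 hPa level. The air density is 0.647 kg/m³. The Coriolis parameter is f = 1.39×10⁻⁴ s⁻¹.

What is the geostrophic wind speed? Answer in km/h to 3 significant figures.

93.4 km/h

Pressure gradient: |∂P/∂n| = 800 Pa / 343000 m = 2.33×10⁻³ Pa/m
Geostrophic balance (pressure-gradient force = Coriolis force):
V_g = (1/(fρ)) |∂P/∂n| = 2.33×10⁻³ / (1.39×10⁻⁴ × 0.647) = 25.9 m/s
Converting: 25.9 m/s × 3.6 = 93.4 km/h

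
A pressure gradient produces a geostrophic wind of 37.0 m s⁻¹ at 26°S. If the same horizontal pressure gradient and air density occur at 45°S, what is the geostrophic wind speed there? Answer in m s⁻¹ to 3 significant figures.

With the same pressure gradient and density, V_g ∝ 1/f ∝ 1/sin φ.
V₂ = V₁ · sin φ₁ / sin φ₂ = 37.0 × sin 26° / sin 45°
V₂ = 37.0 × 0.4384/0.7071 = 22.9 m s⁻¹

22.9 m s⁻¹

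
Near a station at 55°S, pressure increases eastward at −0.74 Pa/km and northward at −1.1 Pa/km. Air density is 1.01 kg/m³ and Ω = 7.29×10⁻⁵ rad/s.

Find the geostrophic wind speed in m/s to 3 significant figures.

11.0 m/s

Coriolis parameter at 55°S:
f = 2Ω sin φ = 2 × 7.29×10⁻⁵ × sin 55° = 1.19×10⁻⁴ s⁻¹
In the Southern Hemisphere f is negative: f = −1.19×10⁻⁴ s⁻¹.
Component geostrophic relations (x east, y north):
u_g = −(1/(fρ)) ∂P/∂y,  v_g = (1/(fρ)) ∂P/∂x
u_g = −(−1.1×10⁻³)/(−1.19×10⁻⁴ × 1.01) = −9.12 m/s;  v_g = (−0.74×10⁻³)/(−1.19×10⁻⁴ × 1.01) = 6.13 m/s
|V_g| = √(u_g² + v_g²) = 11.0 m/s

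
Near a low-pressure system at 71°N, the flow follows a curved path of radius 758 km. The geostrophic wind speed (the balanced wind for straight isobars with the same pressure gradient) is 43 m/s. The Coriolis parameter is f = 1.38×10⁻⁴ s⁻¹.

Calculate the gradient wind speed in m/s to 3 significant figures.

32.7 m/s

Around a low, centrifugal force acts outward with Coriolis, so pressure-gradient force balances both:
(1/ρ)|∂P/∂n| = fV + V²/R  →  V² + fR·V − fR·V_g = 0
With fR = 1.38×10⁻⁴ × 758×10³ m = 105 m/s:
V = [−fR + √((fR)² + 4 fR V_g)]/2 = [−105 + √(105² + 4×105×43)]/2 = 32.7 m/s
Subgeostrophic (V < V_g = 43 m/s), as expected around a low.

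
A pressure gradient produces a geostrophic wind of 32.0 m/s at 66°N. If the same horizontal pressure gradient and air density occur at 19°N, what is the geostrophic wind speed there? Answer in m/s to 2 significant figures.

With the same pressure gradient and density, V_g ∝ 1/f ∝ 1/sin φ.
V₂ = V₁ · sin φ₁ / sin φ₂ = 32.0 × sin 66° / sin 19°
V₂ = 32.0 × 0.9135/0.3256 = 90 m/s

90 m/s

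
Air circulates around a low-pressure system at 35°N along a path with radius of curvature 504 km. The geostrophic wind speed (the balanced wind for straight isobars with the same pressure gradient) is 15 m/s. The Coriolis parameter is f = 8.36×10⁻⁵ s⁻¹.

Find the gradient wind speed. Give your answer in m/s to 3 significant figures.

Around a low, centrifugal force acts outward with Coriolis, so pressure-gradient force balances both:
(1/ρ)|∂P/∂n| = fV + V²/R  →  V² + fR·V − fR·V_g = 0
With fR = 8.36×10⁻⁵ × 504×10³ m = 42.1 m/s:
V = [−fR + √((fR)² + 4 fR V_g)]/2 = [−42.1 + √(42.1² + 4×42.1×15)]/2 = 11.7 m/s
Subgeostrophic (V < V_g = 15 m/s), as expected around a low.

11.7 m/s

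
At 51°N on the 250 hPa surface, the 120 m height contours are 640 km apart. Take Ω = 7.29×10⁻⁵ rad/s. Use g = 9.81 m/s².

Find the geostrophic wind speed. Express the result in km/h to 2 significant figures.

58 km/h

Coriolis parameter at 51°N:
f = 2Ω sin φ = 2 × 7.29×10⁻⁵ × sin 51° = 1.13×10⁻⁴ s⁻¹
Height gradient: |∂Z/∂n| = 120 m / 640000 m = 1.88×10⁻⁴
On a pressure surface, geostrophic balance gives V_g = (g/f)|∂Z/∂n|:
V_g = 9.81 × 1.88×10⁻⁴ / 1.13×10⁻⁴ = 16.2 m/s
Converting: 16.2 m/s × 3.6 = 58 km/h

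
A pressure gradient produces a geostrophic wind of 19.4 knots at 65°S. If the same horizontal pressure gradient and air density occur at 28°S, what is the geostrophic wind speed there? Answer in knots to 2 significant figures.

37 knots

With the same pressure gradient and density, V_g ∝ 1/f ∝ 1/sin φ.
V₂ = V₁ · sin φ₁ / sin φ₂ = 19.4 × sin 65° / sin 28°
V₂ = 19.4 × 0.9063/0.4695 = 37 knots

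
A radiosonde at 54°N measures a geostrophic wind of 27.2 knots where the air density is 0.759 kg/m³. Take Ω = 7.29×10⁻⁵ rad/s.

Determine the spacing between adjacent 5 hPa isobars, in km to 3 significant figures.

399 km

Coriolis parameter at 54°N:
f = 2Ω sin φ = 2 × 7.29×10⁻⁵ × sin 54° = 1.18×10⁻⁴ s⁻¹
Wind speed in SI: 27.2 knots = 14.0 m/s
Geostrophic balance rearranged: |∂P/∂n| = f ρ V_g
|∂P/∂n| = 1.18×10⁻⁴ × 0.759 × 14.0 = 1.25×10⁻³ Pa/m
Isobar spacing: Δn = ΔP/|∂P/∂n| = 500 Pa / 1.25×10⁻³ Pa/m = 399122 m ≈ 399 km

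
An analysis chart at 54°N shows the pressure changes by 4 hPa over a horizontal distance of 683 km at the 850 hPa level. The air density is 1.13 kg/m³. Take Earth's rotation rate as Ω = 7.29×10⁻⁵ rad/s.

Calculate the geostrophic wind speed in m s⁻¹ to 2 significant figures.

Coriolis parameter at 54°N:
f = 2Ω sin φ = 2 × 7.29×10⁻⁵ × sin 54° = 1.18×10⁻⁴ s⁻¹
Pressure gradient: |∂P/∂n| = 400 Pa / 683000 m = 5.86×10⁻⁴ Pa/m
Geostrophic balance (pressure-gradient force = Coriolis force):
V_g = (1/(fρ)) |∂P/∂n| = 5.86×10⁻⁴ / (1.18×10⁻⁴ × 1.13) = 4.39 m/s

4.4 m s⁻¹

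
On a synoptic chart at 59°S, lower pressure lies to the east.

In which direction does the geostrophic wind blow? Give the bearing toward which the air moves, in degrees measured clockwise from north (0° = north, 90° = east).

The pressure-gradient force points toward the east (bearing 090°).
Geostrophic balance: in the Southern Hemisphere the Coriolis force deflects motion to the left, so the geostrophic wind blows 90° to the left of the pressure-gradient force (low pressure on the right).
Rotating 090° by 90° counterclockwise gives 000° — the wind blows toward the north.

000°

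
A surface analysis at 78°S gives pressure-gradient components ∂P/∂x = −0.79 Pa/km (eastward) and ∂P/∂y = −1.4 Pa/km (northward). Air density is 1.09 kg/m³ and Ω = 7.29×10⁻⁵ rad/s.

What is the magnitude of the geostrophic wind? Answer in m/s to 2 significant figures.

10 m/s

Coriolis parameter at 78°S:
f = 2Ω sin φ = 2 × 7.29×10⁻⁵ × sin 78° = 1.43×10⁻⁴ s⁻¹
In the Southern Hemisphere f is negative: f = −1.43×10⁻⁴ s⁻¹.
Component geostrophic relations (x east, y north):
u_g = −(1/(fρ)) ∂P/∂y,  v_g = (1/(fρ)) ∂P/∂x
u_g = −(−1.4×10⁻³)/(−1.43×10⁻⁴ × 1.09) = −9.01 m/s;  v_g = (−0.79×10⁻³)/(−1.43×10⁻⁴ × 1.09) = 5.08 m/s
|V_g| = √(u_g² + v_g²) = 10.3 m/s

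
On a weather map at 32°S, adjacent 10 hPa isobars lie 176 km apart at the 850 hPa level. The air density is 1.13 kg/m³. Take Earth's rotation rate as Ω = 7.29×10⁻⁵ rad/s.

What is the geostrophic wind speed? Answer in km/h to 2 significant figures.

230 km/h

Coriolis parameter at 32°S:
f = 2Ω sin φ = 2 × 7.29×10⁻⁵ × sin 32° = 7.73×10⁻⁵ s⁻¹
Pressure gradient: |∂P/∂n| = 1000 Pa / 176000 m = 5.68×10⁻³ Pa/m
Geostrophic balance (pressure-gradient force = Coriolis force):
V_g = (1/(fρ)) |∂P/∂n| = 5.68×10⁻³ / (7.73×10⁻⁵ × 1.13) = 65.1 m/s
Converting: 65.1 m/s × 3.6 = 230 km/h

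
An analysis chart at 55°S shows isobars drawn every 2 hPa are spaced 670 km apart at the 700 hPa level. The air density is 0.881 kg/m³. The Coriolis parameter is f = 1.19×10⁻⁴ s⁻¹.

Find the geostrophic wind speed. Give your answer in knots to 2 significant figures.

Pressure gradient: |∂P/∂n| = 200 Pa / 670000 m = 2.99×10⁻⁴ Pa/m
Geostrophic balance (pressure-gradient force = Coriolis force):
V_g = (1/(fρ)) |∂P/∂n| = 2.99×10⁻⁴ / (1.19×10⁻⁴ × 0.881) = 2.85 m/s
Converting: 2.85 m/s × 1.944 = 5.5 knots

5.5 knots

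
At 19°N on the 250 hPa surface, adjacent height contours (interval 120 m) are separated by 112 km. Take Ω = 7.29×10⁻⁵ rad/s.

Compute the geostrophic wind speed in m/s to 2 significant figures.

220 m/s

Coriolis parameter at 19°N:
f = 2Ω sin φ = 2 × 7.29×10⁻⁵ × sin 19° = 4.75×10⁻⁵ s⁻¹
Height gradient: |∂Z/∂n| = 120 m / 112000 m = 1.07×10⁻³
On a pressure surface, geostrophic balance gives V_g = (g/f)|∂Z/∂n|:
V_g = 9.81 × 1.07×10⁻³ / 4.75×10⁻⁵ = 221 m/s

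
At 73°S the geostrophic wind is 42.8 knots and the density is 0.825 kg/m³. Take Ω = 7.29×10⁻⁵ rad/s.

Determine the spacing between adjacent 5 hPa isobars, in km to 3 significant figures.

Coriolis parameter at 73°S:
f = 2Ω sin φ = 2 × 7.29×10⁻⁵ × sin 73° = 1.39×10⁻⁴ s⁻¹
Wind speed in SI: 42.8 knots = 22.0 m/s
Geostrophic balance rearranged: |∂P/∂n| = f ρ V_g
|∂P/∂n| = 1.39×10⁻⁴ × 0.825 × 22.0 = 2.53×10⁻³ Pa/m
Isobar spacing: Δn = ΔP/|∂P/∂n| = 500 Pa / 2.53×10⁻³ Pa/m = 197415 m ≈ 197 km

197 km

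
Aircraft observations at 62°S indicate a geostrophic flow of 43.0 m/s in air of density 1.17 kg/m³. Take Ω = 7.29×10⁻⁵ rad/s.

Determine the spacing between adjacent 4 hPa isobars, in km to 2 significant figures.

62 km

Coriolis parameter at 62°S:
f = 2Ω sin φ = 2 × 7.29×10⁻⁵ × sin 62° = 1.29×10⁻⁴ s⁻¹
Geostrophic balance rearranged: |∂P/∂n| = f ρ V_g
|∂P/∂n| = 1.29×10⁻⁴ × 1.17 × 43.0 = 6.48×10⁻³ Pa/m
Isobar spacing: Δn = ΔP/|∂P/∂n| = 400 Pa / 6.48×10⁻³ Pa/m = 61761 m ≈ 62 km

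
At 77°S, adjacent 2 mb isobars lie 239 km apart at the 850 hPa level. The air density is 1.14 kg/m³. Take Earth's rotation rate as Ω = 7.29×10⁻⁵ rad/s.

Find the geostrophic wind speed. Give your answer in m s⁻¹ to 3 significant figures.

Coriolis parameter at 77°S:
f = 2Ω sin φ = 2 × 7.29×10⁻⁵ × sin 77° = 1.42×10⁻⁴ s⁻¹
Pressure gradient: |∂P/∂n| = 200 Pa / 239000 m = 8.37×10⁻⁴ Pa/m
Geostrophic balance (pressure-gradient force = Coriolis force):
V_g = (1/(fρ)) |∂P/∂n| = 8.37×10⁻⁴ / (1.42×10⁻⁴ × 1.14) = 5.17 m/s

5.17 m s⁻¹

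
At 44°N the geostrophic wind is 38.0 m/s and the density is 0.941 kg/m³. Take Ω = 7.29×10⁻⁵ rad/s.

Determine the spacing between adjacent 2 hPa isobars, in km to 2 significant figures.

55 km

Coriolis parameter at 44°N:
f = 2Ω sin φ = 2 × 7.29×10⁻⁵ × sin 44° = 1.01×10⁻⁴ s⁻¹
Geostrophic balance rearranged: |∂P/∂n| = f ρ V_g
|∂P/∂n| = 1.01×10⁻⁴ × 0.941 × 38.0 = 3.62×10⁻³ Pa/m
Isobar spacing: Δn = ΔP/|∂P/∂n| = 200 Pa / 3.62×10⁻³ Pa/m = 55224 m ≈ 55 km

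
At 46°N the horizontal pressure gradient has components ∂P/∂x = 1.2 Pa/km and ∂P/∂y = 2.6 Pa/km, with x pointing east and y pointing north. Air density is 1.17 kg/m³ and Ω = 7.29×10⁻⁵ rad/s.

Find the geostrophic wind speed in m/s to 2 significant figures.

Coriolis parameter at 46°N:
f = 2Ω sin φ = 2 × 7.29×10⁻⁵ × sin 46° = 1.05×10⁻⁴ s⁻¹
Component geostrophic relations (x east, y north):
u_g = −(1/(fρ)) ∂P/∂y,  v_g = (1/(fρ)) ∂P/∂x
u_g = −(2.6×10⁻³)/(1.05×10⁻⁴ × 1.17) = −21.2 m/s;  v_g = (1.2×10⁻³)/(1.05×10⁻⁴ × 1.17) = 9.78 m/s
|V_g| = √(u_g² + v_g²) = 23.3 m/s

23 m/s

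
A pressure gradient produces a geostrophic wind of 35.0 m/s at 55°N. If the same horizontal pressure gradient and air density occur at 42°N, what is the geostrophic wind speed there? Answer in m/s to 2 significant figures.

43 m/s

With the same pressure gradient and density, V_g ∝ 1/f ∝ 1/sin φ.
V₂ = V₁ · sin φ₁ / sin φ₂ = 35.0 × sin 55° / sin 42°
V₂ = 35.0 × 0.8192/0.6691 = 43 m/s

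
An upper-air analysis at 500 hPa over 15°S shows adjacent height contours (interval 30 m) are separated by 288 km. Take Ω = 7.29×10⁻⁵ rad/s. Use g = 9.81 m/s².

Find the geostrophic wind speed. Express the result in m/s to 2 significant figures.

Coriolis parameter at 15°S:
f = 2Ω sin φ = 2 × 7.29×10⁻⁵ × sin 15° = 3.77×10⁻⁵ s⁻¹
Height gradient: |∂Z/∂n| = 30 m / 288000 m = 1.04×10⁻⁴
On a pressure surface, geostrophic balance gives V_g = (g/f)|∂Z/∂n|:
V_g = 9.81 × 1.04×10⁻⁴ / 3.77×10⁻⁵ = 27.1 m/s

27 m/s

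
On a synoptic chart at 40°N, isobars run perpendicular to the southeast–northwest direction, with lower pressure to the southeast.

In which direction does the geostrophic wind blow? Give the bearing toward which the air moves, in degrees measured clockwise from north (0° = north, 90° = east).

225°

The pressure-gradient force points toward the southeast (bearing 135°).
Geostrophic balance: in the Northern Hemisphere the Coriolis force deflects motion to the right, so the geostrophic wind blows 90° to the right of the pressure-gradient force (low pressure on the left).
Rotating 135° by 90° clockwise gives 225° — the wind blows toward the southwest.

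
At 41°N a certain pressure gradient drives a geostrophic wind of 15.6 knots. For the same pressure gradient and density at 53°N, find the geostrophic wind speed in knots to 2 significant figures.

With the same pressure gradient and density, V_g ∝ 1/f ∝ 1/sin φ.
V₂ = V₁ · sin φ₁ / sin φ₂ = 15.6 × sin 41° / sin 53°
V₂ = 15.6 × 0.6561/0.7986 = 13 knots

13 knots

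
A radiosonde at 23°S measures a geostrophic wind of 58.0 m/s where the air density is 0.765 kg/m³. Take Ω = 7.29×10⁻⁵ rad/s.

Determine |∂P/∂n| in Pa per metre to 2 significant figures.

2.5×10⁻³ Pa/m

Coriolis parameter at 23°S:
f = 2Ω sin φ = 2 × 7.29×10⁻⁵ × sin 23° = 5.70×10⁻⁵ s⁻¹
Geostrophic balance rearranged: |∂P/∂n| = f ρ V_g
|∂P/∂n| = 5.70×10⁻⁵ × 0.765 × 58.0 = 2.53×10⁻³ Pa/m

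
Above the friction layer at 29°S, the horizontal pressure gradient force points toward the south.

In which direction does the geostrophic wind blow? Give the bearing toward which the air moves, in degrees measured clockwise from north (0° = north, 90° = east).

The pressure-gradient force points toward the south (bearing 180°).
Geostrophic balance: in the Southern Hemisphere the Coriolis force deflects motion to the left, so the geostrophic wind blows 90° to the left of the pressure-gradient force (low pressure on the right).
Rotating 180° by 90° counterclockwise gives 090° — the wind blows toward the east.

090°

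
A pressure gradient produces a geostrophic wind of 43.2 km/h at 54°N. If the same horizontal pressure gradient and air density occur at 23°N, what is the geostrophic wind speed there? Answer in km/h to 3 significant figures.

With the same pressure gradient and density, V_g ∝ 1/f ∝ 1/sin φ.
V₂ = V₁ · sin φ₁ / sin φ₂ = 43.2 × sin 54° / sin 23°
V₂ = 43.2 × 0.8090/0.3907 = 89.4 km/h

89.4 km/h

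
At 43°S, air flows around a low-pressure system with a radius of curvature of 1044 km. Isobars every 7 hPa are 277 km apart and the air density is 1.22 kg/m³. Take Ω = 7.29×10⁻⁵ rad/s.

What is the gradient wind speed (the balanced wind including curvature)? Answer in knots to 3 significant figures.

Coriolis parameter at 43°S:
f = 2Ω sin φ = 2 × 7.29×10⁻⁵ × sin 43° = 9.94×10⁻⁵ s⁻¹
Pressure gradient: |∂P/∂n| = 700 Pa / 277000 m = 2.53×10⁻³ Pa/m
Geostrophic speed: V_g = |∂P/∂n|/(fρ) = 2.53×10⁻³/(9.94×10⁻⁵ × 1.22) = 20.8 m/s
Around a low, centrifugal force acts outward with Coriolis, so pressure-gradient force balances both:
(1/ρ)|∂P/∂n| = fV + V²/R  →  V² + fR·V − fR·V_g = 0
With fR = 9.94×10⁻⁵ × 1044×10³ m = 104 m/s:
V = [−fR + √((fR)² + 4 fR V_g)]/2 = [−104 + √(104² + 4×104×20.8)]/2 = 17.8 m/s
Subgeostrophic (V < V_g = 20.8 m/s), as expected around a low.
Converting: 17.8 m/s × 1.944 = 34.6 knots

34.6 knots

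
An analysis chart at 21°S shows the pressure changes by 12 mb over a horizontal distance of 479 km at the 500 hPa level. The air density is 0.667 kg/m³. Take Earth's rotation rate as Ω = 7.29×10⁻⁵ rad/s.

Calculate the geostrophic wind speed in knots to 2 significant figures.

140 knots

Coriolis parameter at 21°S:
f = 2Ω sin φ = 2 × 7.29×10⁻⁵ × sin 21° = 5.23×10⁻⁵ s⁻¹
Pressure gradient: |∂P/∂n| = 1200 Pa / 479000 m = 2.51×10⁻³ Pa/m
Geostrophic balance (pressure-gradient force = Coriolis force):
V_g = (1/(fρ)) |∂P/∂n| = 2.51×10⁻³ / (5.23×10⁻⁵ × 0.667) = 71.9 m/s
Converting: 71.9 m/s × 1.944 = 140 knots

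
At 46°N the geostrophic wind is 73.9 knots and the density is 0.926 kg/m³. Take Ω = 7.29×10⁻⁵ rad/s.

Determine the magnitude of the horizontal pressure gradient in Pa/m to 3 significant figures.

3.69×10⁻³ Pa/m

Coriolis parameter at 46°N:
f = 2Ω sin φ = 2 × 7.29×10⁻⁵ × sin 46° = 1.05×10⁻⁴ s⁻¹
Wind speed in SI: 73.9 knots = 38.0 m/s
Geostrophic balance rearranged: |∂P/∂n| = f ρ V_g
|∂P/∂n| = 1.05×10⁻⁴ × 0.926 × 38.0 = 3.69×10⁻³ Pa/m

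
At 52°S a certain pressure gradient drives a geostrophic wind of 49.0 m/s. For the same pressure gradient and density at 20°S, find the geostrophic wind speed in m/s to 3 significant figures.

With the same pressure gradient and density, V_g ∝ 1/f ∝ 1/sin φ.
V₂ = V₁ · sin φ₁ / sin φ₂ = 49.0 × sin 52° / sin 20°
V₂ = 49.0 × 0.7880/0.3420 = 113 m/s

113 m/s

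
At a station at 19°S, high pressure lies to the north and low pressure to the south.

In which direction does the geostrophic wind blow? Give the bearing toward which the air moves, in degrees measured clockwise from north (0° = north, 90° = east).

The pressure-gradient force points toward the south (bearing 180°).
Geostrophic balance: in the Southern Hemisphere the Coriolis force deflects motion to the left, so the geostrophic wind blows 90° to the left of the pressure-gradient force (low pressure on the right).
Rotating 180° by 90° counterclockwise gives 090° — the wind blows toward the east.

090°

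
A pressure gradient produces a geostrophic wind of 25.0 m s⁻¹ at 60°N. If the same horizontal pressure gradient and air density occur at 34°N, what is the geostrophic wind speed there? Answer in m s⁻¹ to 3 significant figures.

With the same pressure gradient and density, V_g ∝ 1/f ∝ 1/sin φ.
V₂ = V₁ · sin φ₁ / sin φ₂ = 25.0 × sin 60° / sin 34°
V₂ = 25.0 × 0.8660/0.5592 = 38.7 m s⁻¹

38.7 m s⁻¹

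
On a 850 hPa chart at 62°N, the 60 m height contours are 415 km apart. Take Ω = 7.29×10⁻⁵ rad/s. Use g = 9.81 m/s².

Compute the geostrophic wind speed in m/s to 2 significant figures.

11 m/s

Coriolis parameter at 62°N:
f = 2Ω sin φ = 2 × 7.29×10⁻⁵ × sin 62° = 1.29×10⁻⁴ s⁻¹
Height gradient: |∂Z/∂n| = 60 m / 415000 m = 1.45×10⁻⁴
On a pressure surface, geostrophic balance gives V_g = (g/f)|∂Z/∂n|:
V_g = 9.81 × 1.45×10⁻⁴ / 1.29×10⁻⁴ = 11.0 m/s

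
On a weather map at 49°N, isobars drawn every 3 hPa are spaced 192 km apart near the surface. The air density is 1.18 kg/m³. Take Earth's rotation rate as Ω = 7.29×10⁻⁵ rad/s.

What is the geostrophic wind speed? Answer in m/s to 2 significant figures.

Coriolis parameter at 49°N:
f = 2Ω sin φ = 2 × 7.29×10⁻⁵ × sin 49° = 1.10×10⁻⁴ s⁻¹
Pressure gradient: |∂P/∂n| = 300 Pa / 192000 m = 1.56×10⁻³ Pa/m
Geostrophic balance (pressure-gradient force = Coriolis force):
V_g = (1/(fρ)) |∂P/∂n| = 1.56×10⁻³ / (1.10×10⁻⁴ × 1.18) = 12.0 m/s

12 m/s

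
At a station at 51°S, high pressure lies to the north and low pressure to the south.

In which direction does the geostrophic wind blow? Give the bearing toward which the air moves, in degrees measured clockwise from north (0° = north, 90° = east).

The pressure-gradient force points toward the south (bearing 180°).
Geostrophic balance: in the Southern Hemisphere the Coriolis force deflects motion to the left, so the geostrophic wind blows 90° to the left of the pressure-gradient force (low pressure on the right).
Rotating 180° by 90° counterclockwise gives 090° — the wind blows toward the east.

090°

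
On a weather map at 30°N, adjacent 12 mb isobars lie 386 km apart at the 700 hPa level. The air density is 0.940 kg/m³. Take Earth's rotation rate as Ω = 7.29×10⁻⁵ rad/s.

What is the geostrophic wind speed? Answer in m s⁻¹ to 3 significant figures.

Coriolis parameter at 30°N:
f = 2Ω sin φ = 2 × 7.29×10⁻⁵ × sin 30° = 7.29×10⁻⁵ s⁻¹
Pressure gradient: |∂P/∂n| = 1200 Pa / 386000 m = 3.11×10⁻³ Pa/m
Geostrophic balance (pressure-gradient force = Coriolis force):
V_g = (1/(fρ)) |∂P/∂n| = 3.11×10⁻³ / (7.29×10⁻⁵ × 0.940) = 45.4 m/s

45.4 m s⁻¹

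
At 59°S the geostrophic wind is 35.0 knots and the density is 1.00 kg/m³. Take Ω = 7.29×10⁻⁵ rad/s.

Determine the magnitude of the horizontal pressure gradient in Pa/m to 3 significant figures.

Coriolis parameter at 59°S:
f = 2Ω sin φ = 2 × 7.29×10⁻⁵ × sin 59° = 1.25×10⁻⁴ s⁻¹
Wind speed in SI: 35.0 knots = 18.0 m/s
Geostrophic balance rearranged: |∂P/∂n| = f ρ V_g
|∂P/∂n| = 1.25×10⁻⁴ × 1.00 × 18.0 = 2.25×10⁻³ Pa/m

2.25×10⁻³ Pa/m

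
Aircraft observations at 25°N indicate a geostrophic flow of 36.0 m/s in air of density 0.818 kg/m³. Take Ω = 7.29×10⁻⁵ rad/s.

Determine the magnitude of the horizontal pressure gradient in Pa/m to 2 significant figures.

1.8×10⁻³ Pa/m

Coriolis parameter at 25°N:
f = 2Ω sin φ = 2 × 7.29×10⁻⁵ × sin 25° = 6.16×10⁻⁵ s⁻¹
Geostrophic balance rearranged: |∂P/∂n| = f ρ V_g
|∂P/∂n| = 6.16×10⁻⁵ × 0.818 × 36.0 = 1.81×10⁻³ Pa/m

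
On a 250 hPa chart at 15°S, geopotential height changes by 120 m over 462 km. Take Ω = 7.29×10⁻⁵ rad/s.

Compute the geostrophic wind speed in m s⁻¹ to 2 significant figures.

Coriolis parameter at 15°S:
f = 2Ω sin φ = 2 × 7.29×10⁻⁵ × sin 15° = 3.77×10⁻⁵ s⁻¹
Height gradient: |∂Z/∂n| = 120 m / 462000 m = 2.60×10⁻⁴
On a pressure surface, geostrophic balance gives V_g = (g/f)|∂Z/∂n|:
V_g = 9.81 × 2.60×10⁻⁴ / 3.77×10⁻⁵ = 67.5 m/s

68 m s⁻¹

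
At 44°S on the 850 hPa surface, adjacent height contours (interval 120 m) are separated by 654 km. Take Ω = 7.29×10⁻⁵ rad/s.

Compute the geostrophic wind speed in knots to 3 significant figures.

34.5 knots

Coriolis parameter at 44°S:
f = 2Ω sin φ = 2 × 7.29×10⁻⁵ × sin 44° = 1.01×10⁻⁴ s⁻¹
Height gradient: |∂Z/∂n| = 120 m / 654000 m = 1.83×10⁻⁴
On a pressure surface, geostrophic balance gives V_g = (g/f)|∂Z/∂n|:
V_g = 9.81 × 1.83×10⁻⁴ / 1.01×10⁻⁴ = 17.8 m/s
Converting: 17.8 m/s × 1.944 = 34.5 knots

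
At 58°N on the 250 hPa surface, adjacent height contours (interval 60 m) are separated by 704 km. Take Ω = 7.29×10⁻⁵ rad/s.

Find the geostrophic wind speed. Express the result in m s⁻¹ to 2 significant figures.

6.8 m s⁻¹

Coriolis parameter at 58°N:
f = 2Ω sin φ = 2 × 7.29×10⁻⁵ × sin 58° = 1.24×10⁻⁴ s⁻¹
Height gradient: |∂Z/∂n| = 60 m / 704000 m = 8.52×10⁻⁵
On a pressure surface, geostrophic balance gives V_g = (g/f)|∂Z/∂n|:
V_g = 9.81 × 8.52×10⁻⁵ / 1.24×10⁻⁴ = 6.76 m/s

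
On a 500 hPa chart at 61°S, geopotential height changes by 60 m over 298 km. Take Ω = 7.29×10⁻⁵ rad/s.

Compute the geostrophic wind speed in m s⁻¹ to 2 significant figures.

15 m s⁻¹

Coriolis parameter at 61°S:
f = 2Ω sin φ = 2 × 7.29×10⁻⁵ × sin 61° = 1.28×10⁻⁴ s⁻¹
Height gradient: |∂Z/∂n| = 60 m / 298000 m = 2.01×10⁻⁴
On a pressure surface, geostrophic balance gives V_g = (g/f)|∂Z/∂n|:
V_g = 9.81 × 2.01×10⁻⁴ / 1.28×10⁻⁴ = 15.5 m/s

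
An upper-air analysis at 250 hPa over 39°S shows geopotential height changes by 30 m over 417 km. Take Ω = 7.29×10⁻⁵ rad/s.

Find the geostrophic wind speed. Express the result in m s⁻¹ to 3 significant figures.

7.69 m s⁻¹

Coriolis parameter at 39°S:
f = 2Ω sin φ = 2 × 7.29×10⁻⁵ × sin 39° = 9.18×10⁻⁵ s⁻¹
Height gradient: |∂Z/∂n| = 30 m / 417000 m = 7.19×10⁻⁵
On a pressure surface, geostrophic balance gives V_g = (g/f)|∂Z/∂n|:
V_g = 9.81 × 7.19×10⁻⁵ / 9.18×10⁻⁵ = 7.69 m/s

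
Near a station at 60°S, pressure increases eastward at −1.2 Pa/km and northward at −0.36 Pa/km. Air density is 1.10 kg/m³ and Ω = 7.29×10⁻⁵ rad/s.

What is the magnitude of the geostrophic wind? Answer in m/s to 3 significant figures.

9.02 m/s

Coriolis parameter at 60°S:
f = 2Ω sin φ = 2 × 7.29×10⁻⁵ × sin 60° = 1.26×10⁻⁴ s⁻¹
In the Southern Hemisphere f is negative: f = −1.26×10⁻⁴ s⁻¹.
Component geostrophic relations (x east, y north):
u_g = −(1/(fρ)) ∂P/∂y,  v_g = (1/(fρ)) ∂P/∂x
u_g = −(−0.36×10⁻³)/(−1.26×10⁻⁴ × 1.10) = −2.59 m/s;  v_g = (−1.2×10⁻³)/(−1.26×10⁻⁴ × 1.10) = 8.64 m/s
|V_g| = √(u_g² + v_g²) = 9.02 m/s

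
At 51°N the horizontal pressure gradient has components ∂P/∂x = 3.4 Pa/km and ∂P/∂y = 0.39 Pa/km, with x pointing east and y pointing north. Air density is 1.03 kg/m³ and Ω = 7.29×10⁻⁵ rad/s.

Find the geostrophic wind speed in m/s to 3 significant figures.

Coriolis parameter at 51°N:
f = 2Ω sin φ = 2 × 7.29×10⁻⁵ × sin 51° = 1.13×10⁻⁴ s⁻¹
Component geostrophic relations (x east, y north):
u_g = −(1/(fρ)) ∂P/∂y,  v_g = (1/(fρ)) ∂P/∂x
u_g = −(0.39×10⁻³)/(1.13×10⁻⁴ × 1.03) = −3.34 m/s;  v_g = (3.4×10⁻³)/(1.13×10⁻⁴ × 1.03) = 29.1 m/s
|V_g| = √(u_g² + v_g²) = 29.3 m/s

29.3 m/s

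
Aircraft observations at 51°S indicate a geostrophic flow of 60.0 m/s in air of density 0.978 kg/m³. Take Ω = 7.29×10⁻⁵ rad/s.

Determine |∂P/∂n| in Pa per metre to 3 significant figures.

6.65×10⁻³ Pa/m

Coriolis parameter at 51°S:
f = 2Ω sin φ = 2 × 7.29×10⁻⁵ × sin 51° = 1.13×10⁻⁴ s⁻¹
Geostrophic balance rearranged: |∂P/∂n| = f ρ V_g
|∂P/∂n| = 1.13×10⁻⁴ × 0.978 × 60.0 = 6.65×10⁻³ Pa/m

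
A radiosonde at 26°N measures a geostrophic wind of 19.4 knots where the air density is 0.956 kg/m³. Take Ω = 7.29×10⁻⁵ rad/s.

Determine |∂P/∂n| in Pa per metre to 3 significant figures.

Coriolis parameter at 26°N:
f = 2Ω sin φ = 2 × 7.29×10⁻⁵ × sin 26° = 6.39×10⁻⁵ s⁻¹
Wind speed in SI: 19.4 knots = 9.98 m/s
Geostrophic balance rearranged: |∂P/∂n| = f ρ V_g
|∂P/∂n| = 6.39×10⁻⁵ × 0.956 × 9.98 = 6.10×10⁻⁴ Pa/m

6.10×10⁻⁴ Pa/m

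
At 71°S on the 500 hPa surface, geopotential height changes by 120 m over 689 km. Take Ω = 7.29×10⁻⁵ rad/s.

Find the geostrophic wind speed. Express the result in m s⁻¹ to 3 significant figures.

Coriolis parameter at 71°S:
f = 2Ω sin φ = 2 × 7.29×10⁻⁵ × sin 71° = 1.38×10⁻⁴ s⁻¹
Height gradient: |∂Z/∂n| = 120 m / 689000 m = 1.74×10⁻⁴
On a pressure surface, geostrophic balance gives V_g = (g/f)|∂Z/∂n|:
V_g = 9.81 × 1.74×10⁻⁴ / 1.38×10⁻⁴ = 12.4 m/s

12.4 m s⁻¹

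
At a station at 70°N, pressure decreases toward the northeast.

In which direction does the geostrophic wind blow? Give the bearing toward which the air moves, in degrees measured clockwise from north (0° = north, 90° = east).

The pressure-gradient force points toward the northeast (bearing 045°).
Geostrophic balance: in the Northern Hemisphere the Coriolis force deflects motion to the right, so the geostrophic wind blows 90° to the right of the pressure-gradient force (low pressure on the left).
Rotating 045° by 90° clockwise gives 135° — the wind blows toward the southeast.

135°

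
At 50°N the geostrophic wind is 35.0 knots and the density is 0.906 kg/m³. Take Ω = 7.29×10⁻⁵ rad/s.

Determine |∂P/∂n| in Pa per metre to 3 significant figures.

1.82×10⁻³ Pa/m

Coriolis parameter at 50°N:
f = 2Ω sin φ = 2 × 7.29×10⁻⁵ × sin 50° = 1.12×10⁻⁴ s⁻¹
Wind speed in SI: 35.0 knots = 18.0 m/s
Geostrophic balance rearranged: |∂P/∂n| = f ρ V_g
|∂P/∂n| = 1.12×10⁻⁴ × 0.906 × 18.0 = 1.82×10⁻³ Pa/m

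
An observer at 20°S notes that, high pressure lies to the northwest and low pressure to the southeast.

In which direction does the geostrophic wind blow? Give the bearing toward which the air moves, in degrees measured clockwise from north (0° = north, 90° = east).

The pressure-gradient force points toward the southeast (bearing 135°).
Geostrophic balance: in the Southern Hemisphere the Coriolis force deflects motion to the left, so the geostrophic wind blows 90° to the left of the pressure-gradient force (low pressure on the right).
Rotating 135° by 90° counterclockwise gives 045° — the wind blows toward the northeast.

045°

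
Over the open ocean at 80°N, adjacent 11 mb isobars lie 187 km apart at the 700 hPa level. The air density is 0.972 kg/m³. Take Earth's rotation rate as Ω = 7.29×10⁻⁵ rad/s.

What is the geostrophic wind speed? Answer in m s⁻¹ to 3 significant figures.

42.1 m s⁻¹

Coriolis parameter at 80°N:
f = 2Ω sin φ = 2 × 7.29×10⁻⁵ × sin 80° = 1.44×10⁻⁴ s⁻¹
Pressure gradient: |∂P/∂n| = 1100 Pa / 187000 m = 5.88×10⁻³ Pa/m
Geostrophic balance (pressure-gradient force = Coriolis force):
V_g = (1/(fρ)) |∂P/∂n| = 5.88×10⁻³ / (1.44×10⁻⁴ × 0.972) = 42.1 m/s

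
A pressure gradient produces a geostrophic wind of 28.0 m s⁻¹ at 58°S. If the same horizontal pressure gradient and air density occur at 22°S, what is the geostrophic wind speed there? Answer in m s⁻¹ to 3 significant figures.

63.4 m s⁻¹

With the same pressure gradient and density, V_g ∝ 1/f ∝ 1/sin φ.
V₂ = V₁ · sin φ₁ / sin φ₂ = 28.0 × sin 58° / sin 22°
V₂ = 28.0 × 0.8480/0.3746 = 63.4 m s⁻¹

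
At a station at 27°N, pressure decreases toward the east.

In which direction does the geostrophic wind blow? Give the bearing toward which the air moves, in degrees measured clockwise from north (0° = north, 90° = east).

The pressure-gradient force points toward the east (bearing 090°).
Geostrophic balance: in the Northern Hemisphere the Coriolis force deflects motion to the right, so the geostrophic wind blows 90° to the right of the pressure-gradient force (low pressure on the left).
Rotating 090° by 90° clockwise gives 180° — the wind blows toward the south.

180°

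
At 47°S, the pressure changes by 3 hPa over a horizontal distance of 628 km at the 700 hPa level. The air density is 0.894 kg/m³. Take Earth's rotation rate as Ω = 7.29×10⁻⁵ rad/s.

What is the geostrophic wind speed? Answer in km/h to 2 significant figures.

18 km/h

Coriolis parameter at 47°S:
f = 2Ω sin φ = 2 × 7.29×10⁻⁵ × sin 47° = 1.07×10⁻⁴ s⁻¹
Pressure gradient: |∂P/∂n| = 300 Pa / 628000 m = 4.78×10⁻⁴ Pa/m
Geostrophic balance (pressure-gradient force = Coriolis force):
V_g = (1/(fρ)) |∂P/∂n| = 4.78×10⁻⁴ / (1.07×10⁻⁴ × 0.894) = 5.01 m/s
Converting: 5.01 m/s × 3.6 = 18 km/h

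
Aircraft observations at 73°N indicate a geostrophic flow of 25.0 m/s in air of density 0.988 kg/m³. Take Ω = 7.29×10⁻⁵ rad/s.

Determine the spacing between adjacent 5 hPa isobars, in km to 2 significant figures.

Coriolis parameter at 73°N:
f = 2Ω sin φ = 2 × 7.29×10⁻⁵ × sin 73° = 1.39×10⁻⁴ s⁻¹
Geostrophic balance rearranged: |∂P/∂n| = f ρ V_g
|∂P/∂n| = 1.39×10⁻⁴ × 0.988 × 25.0 = 3.44×10⁻³ Pa/m
Isobar spacing: Δn = ΔP/|∂P/∂n| = 500 Pa / 3.44×10⁻³ Pa/m = 145184 m ≈ 150 km

150 km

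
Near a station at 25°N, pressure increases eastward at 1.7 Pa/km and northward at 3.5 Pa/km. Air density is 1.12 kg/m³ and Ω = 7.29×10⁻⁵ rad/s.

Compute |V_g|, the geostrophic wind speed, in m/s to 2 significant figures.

56 m/s

Coriolis parameter at 25°N:
f = 2Ω sin φ = 2 × 7.29×10⁻⁵ × sin 25° = 6.16×10⁻⁵ s⁻¹
Component geostrophic relations (x east, y north):
u_g = −(1/(fρ)) ∂P/∂y,  v_g = (1/(fρ)) ∂P/∂x
u_g = −(3.5×10⁻³)/(6.16×10⁻⁵ × 1.12) = −50.7 m/s;  v_g = (1.7×10⁻³)/(6.16×10⁻⁵ × 1.12) = 24.6 m/s
|V_g| = √(u_g² + v_g²) = 56.4 m/s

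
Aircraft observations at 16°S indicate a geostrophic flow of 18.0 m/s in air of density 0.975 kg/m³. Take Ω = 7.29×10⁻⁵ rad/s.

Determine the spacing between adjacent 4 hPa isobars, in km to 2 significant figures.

570 km

Coriolis parameter at 16°S:
f = 2Ω sin φ = 2 × 7.29×10⁻⁵ × sin 16° = 4.02×10⁻⁵ s⁻¹
Geostrophic balance rearranged: |∂P/∂n| = f ρ V_g
|∂P/∂n| = 4.02×10⁻⁵ × 0.975 × 18.0 = 7.05×10⁻⁴ Pa/m
Isobar spacing: Δn = ΔP/|∂P/∂n| = 400 Pa / 7.05×10⁻⁴ Pa/m = 567136 m ≈ 570 km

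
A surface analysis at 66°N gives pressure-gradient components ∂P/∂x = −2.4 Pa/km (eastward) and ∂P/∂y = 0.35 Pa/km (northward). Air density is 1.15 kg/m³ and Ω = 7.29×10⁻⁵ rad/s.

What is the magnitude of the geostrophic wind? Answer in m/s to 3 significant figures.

Coriolis parameter at 66°N:
f = 2Ω sin φ = 2 × 7.29×10⁻⁵ × sin 66° = 1.33×10⁻⁴ s⁻¹
Component geostrophic relations (x east, y north):
u_g = −(1/(fρ)) ∂P/∂y,  v_g = (1/(fρ)) ∂P/∂x
u_g = −(0.35×10⁻³)/(1.33×10⁻⁴ × 1.15) = −2.28 m/s;  v_g = (−2.4×10⁻³)/(1.33×10⁻⁴ × 1.15) = −15.7 m/s
|V_g| = √(u_g² + v_g²) = 15.8 m/s

15.8 m/s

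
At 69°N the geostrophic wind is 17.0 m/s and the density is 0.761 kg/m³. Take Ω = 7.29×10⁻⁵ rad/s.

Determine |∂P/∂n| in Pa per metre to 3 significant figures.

Coriolis parameter at 69°N:
f = 2Ω sin φ = 2 × 7.29×10⁻⁵ × sin 69° = 1.36×10⁻⁴ s⁻¹
Geostrophic balance rearranged: |∂P/∂n| = f ρ V_g
|∂P/∂n| = 1.36×10⁻⁴ × 0.761 × 17.0 = 1.76×10⁻³ Pa/m

1.76×10⁻³ Pa/m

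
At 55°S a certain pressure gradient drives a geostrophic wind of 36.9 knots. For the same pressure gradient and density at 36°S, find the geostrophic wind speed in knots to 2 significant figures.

51 knots

With the same pressure gradient and density, V_g ∝ 1/f ∝ 1/sin φ.
V₂ = V₁ · sin φ₁ / sin φ₂ = 36.9 × sin 55° / sin 36°
V₂ = 36.9 × 0.8192/0.5878 = 51 knots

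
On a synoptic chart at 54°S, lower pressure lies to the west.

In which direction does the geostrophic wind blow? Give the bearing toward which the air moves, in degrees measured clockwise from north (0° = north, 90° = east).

The pressure-gradient force points toward the west (bearing 270°).
Geostrophic balance: in the Southern Hemisphere the Coriolis force deflects motion to the left, so the geostrophic wind blows 90° to the left of the pressure-gradient force (low pressure on the right).
Rotating 270° by 90° counterclockwise gives 180° — the wind blows toward the south.

180°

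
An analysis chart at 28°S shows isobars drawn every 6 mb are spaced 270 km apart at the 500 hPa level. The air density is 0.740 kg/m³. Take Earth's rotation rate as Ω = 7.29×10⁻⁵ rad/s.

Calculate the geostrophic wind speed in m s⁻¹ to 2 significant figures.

Coriolis parameter at 28°S:
f = 2Ω sin φ = 2 × 7.29×10⁻⁵ × sin 28° = 6.84×10⁻⁵ s⁻¹
Pressure gradient: |∂P/∂n| = 600 Pa / 270000 m = 2.22×10⁻³ Pa/m
Geostrophic balance (pressure-gradient force = Coriolis force):
V_g = (1/(fρ)) |∂P/∂n| = 2.22×10⁻³ / (6.84×10⁻⁵ × 0.740) = 43.9 m/s

44 m s⁻¹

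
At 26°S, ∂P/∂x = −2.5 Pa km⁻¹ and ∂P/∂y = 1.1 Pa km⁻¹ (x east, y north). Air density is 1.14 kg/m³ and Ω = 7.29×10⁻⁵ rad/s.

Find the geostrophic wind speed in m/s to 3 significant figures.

37.5 m/s

Coriolis parameter at 26°S:
f = 2Ω sin φ = 2 × 7.29×10⁻⁵ × sin 26° = 6.39×10⁻⁵ s⁻¹
In the Southern Hemisphere f is negative: f = −6.39×10⁻⁵ s⁻¹.
Component geostrophic relations (x east, y north):
u_g = −(1/(fρ)) ∂P/∂y,  v_g = (1/(fρ)) ∂P/∂x
u_g = −(1.1×10⁻³)/(−6.39×10⁻⁵ × 1.14) = 15.1 m/s;  v_g = (−2.5×10⁻³)/(−6.39×10⁻⁵ × 1.14) = 34.3 m/s
|V_g| = √(u_g² + v_g²) = 37.5 m/s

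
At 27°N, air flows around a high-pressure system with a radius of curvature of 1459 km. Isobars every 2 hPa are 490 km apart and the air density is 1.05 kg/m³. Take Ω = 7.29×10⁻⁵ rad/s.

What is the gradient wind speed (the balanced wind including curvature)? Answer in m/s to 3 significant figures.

Coriolis parameter at 27°N:
f = 2Ω sin φ = 2 × 7.29×10⁻⁵ × sin 27° = 6.62×10⁻⁵ s⁻¹
Pressure gradient: |∂P/∂n| = 200 Pa / 490000 m = 4.08×10⁻⁴ Pa/m
Geostrophic speed: V_g = |∂P/∂n|/(fρ) = 4.08×10⁻⁴/(6.62×10⁻⁵ × 1.05) = 5.87 m/s
Around a high, pressure-gradient force acts outward with centrifugal, so Coriolis balances both:
fV = (1/ρ)|∂P/∂n| + V²/R  →  V² − fR·V + fR·V_g = 0
With fR = 6.62×10⁻⁵ × 1459×10³ m = 96.6 m/s:
V = [fR − √((fR)² − 4 fR V_g)]/2 = [96.6 − √(96.6² − 4×96.6×5.87)]/2 = 6.28 m/s
Supergeostrophic (V > V_g = 5.87 m/s), as expected around a high.

6.28 m/s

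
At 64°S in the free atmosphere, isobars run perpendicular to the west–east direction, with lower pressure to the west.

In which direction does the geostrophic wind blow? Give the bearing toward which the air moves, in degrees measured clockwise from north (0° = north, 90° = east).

The pressure-gradient force points toward the west (bearing 270°).
Geostrophic balance: in the Southern Hemisphere the Coriolis force deflects motion to the left, so the geostrophic wind blows 90° to the left of the pressure-gradient force (low pressure on the right).
Rotating 270° by 90° counterclockwise gives 180° — the wind blows toward the south.

180°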